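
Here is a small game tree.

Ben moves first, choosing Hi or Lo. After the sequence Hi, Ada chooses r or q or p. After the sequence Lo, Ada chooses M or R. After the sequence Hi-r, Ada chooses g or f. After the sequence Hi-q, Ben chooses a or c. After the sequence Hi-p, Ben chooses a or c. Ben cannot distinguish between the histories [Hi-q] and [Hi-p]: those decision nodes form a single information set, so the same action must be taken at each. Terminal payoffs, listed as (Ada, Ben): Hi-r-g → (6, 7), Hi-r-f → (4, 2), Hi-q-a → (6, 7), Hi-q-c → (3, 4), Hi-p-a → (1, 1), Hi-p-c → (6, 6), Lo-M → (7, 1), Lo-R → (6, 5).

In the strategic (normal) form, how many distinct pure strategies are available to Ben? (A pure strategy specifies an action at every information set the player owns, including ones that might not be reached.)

Ben owns the root with actions {Hi, Lo} — two choices.
Ben owns the information set {Hi-q, Hi-p} with actions {a, c} — two choices.
A pure strategy fixes one action at each information set independently, so the count is the product 2 × 2 = 4.

4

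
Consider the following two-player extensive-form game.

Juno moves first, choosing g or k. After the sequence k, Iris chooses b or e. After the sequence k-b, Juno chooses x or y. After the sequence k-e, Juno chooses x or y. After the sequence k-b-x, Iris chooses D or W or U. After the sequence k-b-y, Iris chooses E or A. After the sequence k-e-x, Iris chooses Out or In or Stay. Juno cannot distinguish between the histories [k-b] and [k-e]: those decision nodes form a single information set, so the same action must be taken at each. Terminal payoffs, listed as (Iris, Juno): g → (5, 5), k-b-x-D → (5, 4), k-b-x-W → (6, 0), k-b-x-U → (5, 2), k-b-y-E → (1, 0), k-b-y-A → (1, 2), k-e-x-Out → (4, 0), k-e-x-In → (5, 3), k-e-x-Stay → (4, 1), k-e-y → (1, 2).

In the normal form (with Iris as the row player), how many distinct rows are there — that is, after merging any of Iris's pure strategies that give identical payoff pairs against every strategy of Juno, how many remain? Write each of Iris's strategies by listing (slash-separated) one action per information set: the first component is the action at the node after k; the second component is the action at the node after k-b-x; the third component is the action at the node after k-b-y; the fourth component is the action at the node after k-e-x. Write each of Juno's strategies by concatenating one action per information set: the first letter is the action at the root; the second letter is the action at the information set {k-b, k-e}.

Iris has 36 pure strategies: b/D/E/Out, b/D/E/In, b/D/E/Stay, b/D/A/Out, b/D/A/In, b/D/A/Stay, b/W/E/Out, b/W/E/In, b/W/E/Stay, b/W/A/Out, b/W/A/In, b/W/A/Stay, b/U/E/Out, b/U/E/In, b/U/E/Stay, b/U/A/Out, b/U/A/In, b/U/A/Stay, e/D/E/Out, e/D/E/In, e/D/E/Stay, e/D/A/Out, e/D/A/In, e/D/A/Stay, e/W/E/Out, e/W/E/In, e/W/E/Stay, e/W/A/Out, e/W/A/In, e/W/A/Stay, e/U/E/Out, e/U/E/In, e/U/E/Stay, e/U/A/Out, e/U/A/In, e/U/A/Stay. Columns: gx, gy, kx, ky.
{b/D/E/Out, b/D/E/In, b/D/E/Stay} → row (5,5) (5,5) (5,4) (1,0)
{b/D/A/Out, b/D/A/In, b/D/A/Stay} → row (5,5) (5,5) (5,4) (1,2)
{b/W/E/Out, b/W/E/In, b/W/E/Stay} → row (5,5) (5,5) (6,0) (1,0)
{b/W/A/Out, b/W/A/In, b/W/A/Stay} → row (5,5) (5,5) (6,0) (1,2)
{b/U/E/Out, b/U/E/In, b/U/E/Stay} → row (5,5) (5,5) (5,2) (1,0)
{b/U/A/Out, b/U/A/In, b/U/A/Stay} → row (5,5) (5,5) (5,2) (1,2)
{e/D/E/Out, e/D/A/Out, e/W/E/Out, e/W/A/Out, e/U/E/Out, e/U/A/Out} → row (5,5) (5,5) (4,0) (1,2)
{e/D/E/In, e/D/A/In, e/W/E/In, e/W/A/In, e/U/E/In, e/U/A/In} → row (5,5) (5,5) (5,3) (1,2)
{e/D/E/Stay, e/D/A/Stay, e/W/E/Stay, e/W/A/Stay, e/U/E/Stay, e/U/A/Stay} → row (5,5) (5,5) (4,1) (1,2)
That's 9 distinct rows out of 36 strategies.

9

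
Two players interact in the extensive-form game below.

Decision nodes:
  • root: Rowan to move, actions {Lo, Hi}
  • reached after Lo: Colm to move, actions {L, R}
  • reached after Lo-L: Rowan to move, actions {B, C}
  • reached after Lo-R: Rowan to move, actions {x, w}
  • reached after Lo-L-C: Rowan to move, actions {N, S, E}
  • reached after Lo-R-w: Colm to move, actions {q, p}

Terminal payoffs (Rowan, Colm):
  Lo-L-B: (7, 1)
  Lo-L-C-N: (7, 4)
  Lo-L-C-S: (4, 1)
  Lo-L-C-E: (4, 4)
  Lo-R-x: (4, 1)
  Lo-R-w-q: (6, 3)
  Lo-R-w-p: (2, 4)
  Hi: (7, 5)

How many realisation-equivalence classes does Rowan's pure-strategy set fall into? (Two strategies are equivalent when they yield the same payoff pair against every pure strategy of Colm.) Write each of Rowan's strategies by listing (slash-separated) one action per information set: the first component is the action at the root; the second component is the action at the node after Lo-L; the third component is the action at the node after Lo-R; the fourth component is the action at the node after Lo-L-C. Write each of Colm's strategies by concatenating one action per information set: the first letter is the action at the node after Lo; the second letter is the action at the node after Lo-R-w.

Rowan has 24 pure strategies: Lo/B/x/N, Lo/B/x/S, Lo/B/x/E, Lo/B/w/N, Lo/B/w/S, Lo/B/w/E, Lo/C/x/N, Lo/C/x/S, Lo/C/x/E, Lo/C/w/N, Lo/C/w/S, Lo/C/w/E, Hi/B/x/N, Hi/B/x/S, Hi/B/x/E, Hi/B/w/N, Hi/B/w/S, Hi/B/w/E, Hi/C/x/N, Hi/C/x/S, Hi/C/x/E, Hi/C/w/N, Hi/C/w/S, Hi/C/w/E. Columns: Lq, Lp, Rq, Rp.
{Lo/B/x/N, Lo/B/x/S, Lo/B/x/E} → row (7,1) (7,1) (4,1) (4,1)
{Lo/B/w/N, Lo/B/w/S, Lo/B/w/E} → row (7,1) (7,1) (6,3) (2,4)
{Lo/C/x/N} → row (7,4) (7,4) (4,1) (4,1)
{Lo/C/x/S} → row (4,1) (4,1) (4,1) (4,1)
{Lo/C/x/E} → row (4,4) (4,4) (4,1) (4,1)
{Lo/C/w/N} → row (7,4) (7,4) (6,3) (2,4)
{Lo/C/w/S} → row (4,1) (4,1) (6,3) (2,4)
{Lo/C/w/E} → row (4,4) (4,4) (6,3) (2,4)
{Hi/B/x/N, Hi/B/x/S, Hi/B/x/E, Hi/B/w/N, Hi/B/w/S, Hi/B/w/E, Hi/C/x/N, Hi/C/x/S, Hi/C/x/E, Hi/C/w/N, Hi/C/w/S, Hi/C/w/E} → row (7,5) (7,5) (7,5) (7,5)
That's 9 distinct rows out of 24 strategies.

9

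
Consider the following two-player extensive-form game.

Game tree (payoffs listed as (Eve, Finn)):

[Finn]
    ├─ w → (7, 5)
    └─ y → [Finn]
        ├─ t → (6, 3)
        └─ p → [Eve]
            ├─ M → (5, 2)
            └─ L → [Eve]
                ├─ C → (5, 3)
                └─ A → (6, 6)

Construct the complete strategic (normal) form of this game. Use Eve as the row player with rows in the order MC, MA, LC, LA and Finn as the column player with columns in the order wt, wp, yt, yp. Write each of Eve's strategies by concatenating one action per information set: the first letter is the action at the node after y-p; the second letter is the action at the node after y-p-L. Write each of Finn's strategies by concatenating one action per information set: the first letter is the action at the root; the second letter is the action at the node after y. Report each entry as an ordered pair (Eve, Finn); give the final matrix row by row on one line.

Row MC: wt→(7,5), wp→(7,5), yt→(6,3), yp→(5,2)
Row MA: wt→(7,5), wp→(7,5), yt→(6,3), yp→(5,2)
Row LC: wt→(7,5), wp→(7,5), yt→(6,3), yp→(5,3)
Row LA: wt→(7,5), wp→(7,5), yt→(6,3), yp→(6,6)

MC: (7,5) (7,5) (6,3) (5,2) | MA: (7,5) (7,5) (6,3) (5,2) | LC: (7,5) (7,5) (6,3) (5,3) | LA: (7,5) (7,5) (6,3) (6,6)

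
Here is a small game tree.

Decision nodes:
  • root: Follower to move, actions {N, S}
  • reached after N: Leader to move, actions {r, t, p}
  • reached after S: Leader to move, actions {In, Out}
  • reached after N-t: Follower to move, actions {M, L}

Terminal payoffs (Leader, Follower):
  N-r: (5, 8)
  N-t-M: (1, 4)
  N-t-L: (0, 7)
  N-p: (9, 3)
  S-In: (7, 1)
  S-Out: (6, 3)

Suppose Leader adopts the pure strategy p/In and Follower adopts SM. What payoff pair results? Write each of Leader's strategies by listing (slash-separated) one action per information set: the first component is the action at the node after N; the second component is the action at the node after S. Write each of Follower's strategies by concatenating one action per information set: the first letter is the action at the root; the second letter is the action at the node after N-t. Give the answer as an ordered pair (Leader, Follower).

Trace the play path from the root:
  Follower plays S
  Leader plays In at [S]
→ terminal payoff (7, 1).
(Leader's choice at the node after N is never reached on this path, so it doesn't affect the outcome.)

(7, 1)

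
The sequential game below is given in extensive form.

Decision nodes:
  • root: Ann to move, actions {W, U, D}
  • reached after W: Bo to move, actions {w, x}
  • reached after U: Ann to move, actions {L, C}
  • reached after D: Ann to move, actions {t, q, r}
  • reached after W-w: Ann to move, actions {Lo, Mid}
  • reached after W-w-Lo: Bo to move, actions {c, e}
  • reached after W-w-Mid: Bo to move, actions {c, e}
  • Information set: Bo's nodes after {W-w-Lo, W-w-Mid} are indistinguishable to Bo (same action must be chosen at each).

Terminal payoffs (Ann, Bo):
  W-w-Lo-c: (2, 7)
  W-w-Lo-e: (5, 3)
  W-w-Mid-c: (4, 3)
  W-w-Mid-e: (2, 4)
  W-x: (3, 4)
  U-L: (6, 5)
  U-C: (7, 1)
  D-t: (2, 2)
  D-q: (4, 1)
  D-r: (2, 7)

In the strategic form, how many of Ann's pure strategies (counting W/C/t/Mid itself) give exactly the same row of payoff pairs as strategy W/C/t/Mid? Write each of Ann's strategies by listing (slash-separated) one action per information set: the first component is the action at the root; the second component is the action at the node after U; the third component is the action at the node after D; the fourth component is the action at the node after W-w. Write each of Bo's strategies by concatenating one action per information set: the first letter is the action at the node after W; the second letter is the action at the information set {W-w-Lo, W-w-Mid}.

Row for W/C/t/Mid (columns wc, we, xc, xe): (4,3) (2,4) (3,4) (3,4).
Under W/C/t/Mid, Ann's choice at the node after U and at the node after D can never be reached regardless of what Bo does, so varying those choices leaves every outcome unchanged.
Holding the reachable choices fixed and varying the unreachable ones freely already gives 2 × 3 = 6 equivalent strategies.
No other strategy reproduces this row, so those 6 are the full class: W/L/t/Mid, W/L/q/Mid, W/L/r/Mid, W/C/t/Mid, W/C/q/Mid, W/C/r/Mid.

6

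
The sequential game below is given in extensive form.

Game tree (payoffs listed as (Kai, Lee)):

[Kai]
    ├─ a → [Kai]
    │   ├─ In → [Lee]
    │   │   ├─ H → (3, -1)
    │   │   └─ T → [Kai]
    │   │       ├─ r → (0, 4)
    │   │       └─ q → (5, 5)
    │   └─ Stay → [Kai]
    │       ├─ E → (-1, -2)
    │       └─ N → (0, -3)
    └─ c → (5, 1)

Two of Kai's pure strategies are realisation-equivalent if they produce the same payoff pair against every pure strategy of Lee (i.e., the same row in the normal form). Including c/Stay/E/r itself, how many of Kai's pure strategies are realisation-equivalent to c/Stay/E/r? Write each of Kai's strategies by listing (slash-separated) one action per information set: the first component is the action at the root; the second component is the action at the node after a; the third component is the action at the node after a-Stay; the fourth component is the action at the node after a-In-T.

Row for c/Stay/E/r (columns H, T): (5,1) (5,1).
Under c/Stay/E/r, Kai's choice at the node after a and at the node after a-Stay and at the node after a-In-T can never be reached regardless of what Lee does, so varying those choices leaves every outcome unchanged.
Holding the reachable choices fixed and varying the unreachable ones freely already gives 2 × 2 × 2 = 8 equivalent strategies.
No other strategy reproduces this row, so those 8 are the full class: c/In/E/r, c/In/E/q, c/In/N/r, c/In/N/q, c/Stay/E/r, c/Stay/E/q, c/Stay/N/r, c/Stay/N/q.

8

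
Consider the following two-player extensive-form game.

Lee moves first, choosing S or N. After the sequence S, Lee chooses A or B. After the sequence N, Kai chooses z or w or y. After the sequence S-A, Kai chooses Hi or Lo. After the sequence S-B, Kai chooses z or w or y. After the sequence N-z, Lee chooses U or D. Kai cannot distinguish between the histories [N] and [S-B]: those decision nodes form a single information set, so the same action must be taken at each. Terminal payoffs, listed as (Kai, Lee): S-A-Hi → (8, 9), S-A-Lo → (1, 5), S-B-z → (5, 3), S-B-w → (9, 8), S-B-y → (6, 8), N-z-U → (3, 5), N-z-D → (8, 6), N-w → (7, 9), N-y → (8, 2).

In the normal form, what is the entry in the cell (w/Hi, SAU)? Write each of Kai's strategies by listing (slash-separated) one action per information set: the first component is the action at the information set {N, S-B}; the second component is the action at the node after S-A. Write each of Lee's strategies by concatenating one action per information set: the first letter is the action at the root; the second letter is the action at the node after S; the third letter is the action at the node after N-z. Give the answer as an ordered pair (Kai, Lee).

Trace the play path from the root:
  Lee plays S
  Lee plays A at [S]
  Kai plays Hi at [S-A]
→ terminal payoff (8, 9).
(Kai's choice at the information set {N, S-B} is never reached on this path, so it doesn't affect the outcome.)

(8, 9)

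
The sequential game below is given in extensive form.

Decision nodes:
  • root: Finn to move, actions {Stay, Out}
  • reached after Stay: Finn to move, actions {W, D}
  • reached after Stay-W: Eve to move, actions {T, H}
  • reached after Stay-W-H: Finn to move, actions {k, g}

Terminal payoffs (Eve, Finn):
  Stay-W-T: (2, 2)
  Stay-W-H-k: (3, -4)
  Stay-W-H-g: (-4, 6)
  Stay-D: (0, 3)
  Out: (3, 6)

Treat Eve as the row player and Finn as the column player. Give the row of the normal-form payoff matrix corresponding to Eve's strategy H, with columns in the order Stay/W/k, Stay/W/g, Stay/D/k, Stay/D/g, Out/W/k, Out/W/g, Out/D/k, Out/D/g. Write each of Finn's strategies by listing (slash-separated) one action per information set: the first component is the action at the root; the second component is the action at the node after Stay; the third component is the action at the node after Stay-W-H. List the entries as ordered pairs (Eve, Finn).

vs Stay/W/k: Finn plays Stay → Finn plays W at [Stay] → Eve plays H at [Stay-W] → Finn plays k at [Stay-W-H] → (3, -4)
vs Stay/W/g: Finn plays Stay → Finn plays W at [Stay] → Eve plays H at [Stay-W] → Finn plays g at [Stay-W-H] → (-4, 6)
vs Stay/D/k: Finn plays Stay → Finn plays D at [Stay] → (0, 3)
vs Stay/D/g: Finn plays Stay → Finn plays D at [Stay] → (0, 3)
vs Out/W/k: Finn plays Out → (3, 6)
vs Out/W/g: Finn plays Out → (3, 6)
vs Out/D/k: Finn plays Out → (3, 6)
vs Out/D/g: Finn plays Out → (3, 6)

(3,-4) (-4,6) (0,3) (0,3) (3,6) (3,6) (3,6) (3,6)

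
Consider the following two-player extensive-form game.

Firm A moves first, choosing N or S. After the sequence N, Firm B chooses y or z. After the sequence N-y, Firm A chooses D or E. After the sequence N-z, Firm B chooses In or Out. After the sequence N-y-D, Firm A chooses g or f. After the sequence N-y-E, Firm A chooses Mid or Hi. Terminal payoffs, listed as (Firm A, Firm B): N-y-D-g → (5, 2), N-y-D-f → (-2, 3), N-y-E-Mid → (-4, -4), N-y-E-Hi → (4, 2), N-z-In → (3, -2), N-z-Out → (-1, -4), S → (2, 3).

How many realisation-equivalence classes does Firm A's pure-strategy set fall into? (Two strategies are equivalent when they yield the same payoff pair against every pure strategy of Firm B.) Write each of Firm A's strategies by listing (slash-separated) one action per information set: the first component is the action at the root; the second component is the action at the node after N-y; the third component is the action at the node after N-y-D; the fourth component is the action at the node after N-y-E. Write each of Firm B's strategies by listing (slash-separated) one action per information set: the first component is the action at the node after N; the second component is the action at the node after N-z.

5

Firm A has 16 pure strategies: N/D/g/Mid, N/D/g/Hi, N/D/f/Mid, N/D/f/Hi, N/E/g/Mid, N/E/g/Hi, N/E/f/Mid, N/E/f/Hi, S/D/g/Mid, S/D/g/Hi, S/D/f/Mid, S/D/f/Hi, S/E/g/Mid, S/E/g/Hi, S/E/f/Mid, S/E/f/Hi. Columns: y/In, y/Out, z/In, z/Out.
{N/D/g/Mid, N/D/g/Hi} → row (5,2) (5,2) (3,-2) (-1,-4)
{N/D/f/Mid, N/D/f/Hi} → row (-2,3) (-2,3) (3,-2) (-1,-4)
{N/E/g/Mid, N/E/f/Mid} → row (-4,-4) (-4,-4) (3,-2) (-1,-4)
{N/E/g/Hi, N/E/f/Hi} → row (4,2) (4,2) (3,-2) (-1,-4)
{S/D/g/Mid, S/D/g/Hi, S/D/f/Mid, S/D/f/Hi, S/E/g/Mid, S/E/g/Hi, S/E/f/Mid, S/E/f/Hi} → row (2,3) (2,3) (2,3) (2,3)
That's 5 distinct rows out of 16 strategies.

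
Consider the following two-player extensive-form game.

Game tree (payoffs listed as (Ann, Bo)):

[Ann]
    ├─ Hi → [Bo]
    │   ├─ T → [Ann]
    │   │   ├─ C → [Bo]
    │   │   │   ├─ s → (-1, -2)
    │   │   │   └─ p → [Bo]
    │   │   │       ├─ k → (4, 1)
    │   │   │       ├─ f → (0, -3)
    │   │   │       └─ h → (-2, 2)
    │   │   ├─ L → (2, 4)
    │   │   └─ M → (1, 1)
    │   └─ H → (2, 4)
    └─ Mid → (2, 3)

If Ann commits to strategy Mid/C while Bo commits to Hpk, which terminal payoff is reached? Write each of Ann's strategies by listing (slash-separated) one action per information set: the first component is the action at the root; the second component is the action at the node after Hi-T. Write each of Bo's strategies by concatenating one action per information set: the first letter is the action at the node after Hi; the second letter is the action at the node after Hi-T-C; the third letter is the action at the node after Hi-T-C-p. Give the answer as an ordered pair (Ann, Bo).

(2, 3)

Trace the play path from the root:
  Ann plays Mid
→ terminal payoff (2, 3).
(Ann's choice at the node after Hi-T is never reached on this path, so it doesn't affect the outcome.)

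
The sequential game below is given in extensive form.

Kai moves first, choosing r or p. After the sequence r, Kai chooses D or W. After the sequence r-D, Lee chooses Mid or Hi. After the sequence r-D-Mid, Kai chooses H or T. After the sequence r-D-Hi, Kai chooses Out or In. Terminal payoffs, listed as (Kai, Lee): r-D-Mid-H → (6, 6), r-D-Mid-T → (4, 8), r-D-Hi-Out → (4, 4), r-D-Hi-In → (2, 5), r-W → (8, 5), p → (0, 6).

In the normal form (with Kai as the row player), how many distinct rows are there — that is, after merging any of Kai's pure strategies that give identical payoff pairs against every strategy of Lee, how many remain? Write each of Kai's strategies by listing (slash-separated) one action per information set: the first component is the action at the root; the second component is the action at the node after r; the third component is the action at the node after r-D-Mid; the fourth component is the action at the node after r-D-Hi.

Kai has 16 pure strategies: r/D/H/Out, r/D/H/In, r/D/T/Out, r/D/T/In, r/W/H/Out, r/W/H/In, r/W/T/Out, r/W/T/In, p/D/H/Out, p/D/H/In, p/D/T/Out, p/D/T/In, p/W/H/Out, p/W/H/In, p/W/T/Out, p/W/T/In. Columns: Mid, Hi.
{r/D/H/Out} → row (6,6) (4,4)
{r/D/H/In} → row (6,6) (2,5)
{r/D/T/Out} → row (4,8) (4,4)
{r/D/T/In} → row (4,8) (2,5)
{r/W/H/Out, r/W/H/In, r/W/T/Out, r/W/T/In} → row (8,5) (8,5)
{p/D/H/Out, p/D/H/In, p/D/T/Out, p/D/T/In, p/W/H/Out, p/W/H/In, p/W/T/Out, p/W/T/In} → row (0,6) (0,6)
That's 6 distinct rows out of 16 strategies.

6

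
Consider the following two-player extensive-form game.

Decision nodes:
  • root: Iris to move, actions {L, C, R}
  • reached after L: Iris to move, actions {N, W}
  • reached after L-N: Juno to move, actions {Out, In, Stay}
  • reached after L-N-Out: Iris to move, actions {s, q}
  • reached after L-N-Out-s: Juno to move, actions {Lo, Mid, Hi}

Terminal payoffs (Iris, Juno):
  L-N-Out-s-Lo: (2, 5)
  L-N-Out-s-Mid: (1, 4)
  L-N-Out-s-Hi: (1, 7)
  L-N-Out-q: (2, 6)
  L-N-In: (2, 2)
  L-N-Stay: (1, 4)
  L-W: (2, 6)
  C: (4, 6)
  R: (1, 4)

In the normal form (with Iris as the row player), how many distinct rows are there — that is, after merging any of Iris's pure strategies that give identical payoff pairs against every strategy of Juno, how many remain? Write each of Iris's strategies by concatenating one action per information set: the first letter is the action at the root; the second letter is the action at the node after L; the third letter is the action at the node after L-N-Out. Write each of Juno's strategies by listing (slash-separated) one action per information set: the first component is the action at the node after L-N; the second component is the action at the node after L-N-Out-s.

5

Iris has 12 pure strategies: LNs, LNq, LWs, LWq, CNs, CNq, CWs, CWq, RNs, RNq, RWs, RWq. Columns: Out/Lo, Out/Mid, Out/Hi, In/Lo, In/Mid, In/Hi, Stay/Lo, Stay/Mid, Stay/Hi.
{LNs} → row (2,5) (1,4) (1,7) (2,2) (2,2) (2,2) (1,4) (1,4) (1,4)
{LNq} → row (2,6) (2,6) (2,6) (2,2) (2,2) (2,2) (1,4) (1,4) (1,4)
{LWs, LWq} → row (2,6) (2,6) (2,6) (2,6) (2,6) (2,6) (2,6) (2,6) (2,6)
{CNs, CNq, CWs, CWq} → row (4,6) (4,6) (4,6) (4,6) (4,6) (4,6) (4,6) (4,6) (4,6)
{RNs, RNq, RWs, RWq} → row (1,4) (1,4) (1,4) (1,4) (1,4) (1,4) (1,4) (1,4) (1,4)
That's 5 distinct rows out of 12 strategies.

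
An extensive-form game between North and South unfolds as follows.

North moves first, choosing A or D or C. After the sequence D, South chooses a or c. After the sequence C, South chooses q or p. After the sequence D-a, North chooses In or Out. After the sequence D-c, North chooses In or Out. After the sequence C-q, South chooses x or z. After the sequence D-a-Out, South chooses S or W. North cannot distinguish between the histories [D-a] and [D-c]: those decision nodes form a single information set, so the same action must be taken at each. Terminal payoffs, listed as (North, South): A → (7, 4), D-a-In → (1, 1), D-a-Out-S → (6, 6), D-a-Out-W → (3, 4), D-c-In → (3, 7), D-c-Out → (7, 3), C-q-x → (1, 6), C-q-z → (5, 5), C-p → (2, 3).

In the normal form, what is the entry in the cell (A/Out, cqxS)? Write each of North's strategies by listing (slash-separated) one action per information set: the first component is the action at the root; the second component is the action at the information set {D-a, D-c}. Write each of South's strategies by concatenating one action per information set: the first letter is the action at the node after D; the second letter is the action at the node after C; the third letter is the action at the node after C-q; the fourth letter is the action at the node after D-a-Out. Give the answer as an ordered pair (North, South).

(7, 4)

Trace the play path from the root:
  North plays A
→ terminal payoff (7, 4).
(North's choice at the information set {D-a, D-c} is never reached on this path, so it doesn't affect the outcome.)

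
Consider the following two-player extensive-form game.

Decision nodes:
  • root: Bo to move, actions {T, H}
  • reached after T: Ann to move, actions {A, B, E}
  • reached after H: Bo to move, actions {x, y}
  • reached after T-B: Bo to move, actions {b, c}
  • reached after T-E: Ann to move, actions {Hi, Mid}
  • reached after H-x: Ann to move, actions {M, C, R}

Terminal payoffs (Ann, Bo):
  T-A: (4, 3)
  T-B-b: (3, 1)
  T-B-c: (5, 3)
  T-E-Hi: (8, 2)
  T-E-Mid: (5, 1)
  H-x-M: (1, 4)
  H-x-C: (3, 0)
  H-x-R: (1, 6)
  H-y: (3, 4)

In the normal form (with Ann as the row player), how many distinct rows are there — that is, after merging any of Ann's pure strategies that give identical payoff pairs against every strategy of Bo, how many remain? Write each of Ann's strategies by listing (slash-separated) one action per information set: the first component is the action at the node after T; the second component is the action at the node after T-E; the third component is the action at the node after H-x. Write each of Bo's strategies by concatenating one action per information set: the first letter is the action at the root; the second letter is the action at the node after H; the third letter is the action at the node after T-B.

12

Ann has 18 pure strategies: A/Hi/M, A/Hi/C, A/Hi/R, A/Mid/M, A/Mid/C, A/Mid/R, B/Hi/M, B/Hi/C, B/Hi/R, B/Mid/M, B/Mid/C, B/Mid/R, E/Hi/M, E/Hi/C, E/Hi/R, E/Mid/M, E/Mid/C, E/Mid/R. Columns: Txb, Txc, Tyb, Tyc, Hxb, Hxc, Hyb, Hyc.
{A/Hi/M, A/Mid/M} → row (4,3) (4,3) (4,3) (4,3) (1,4) (1,4) (3,4) (3,4)
{A/Hi/C, A/Mid/C} → row (4,3) (4,3) (4,3) (4,3) (3,0) (3,0) (3,4) (3,4)
{A/Hi/R, A/Mid/R} → row (4,3) (4,3) (4,3) (4,3) (1,6) (1,6) (3,4) (3,4)
{B/Hi/M, B/Mid/M} → row (3,1) (5,3) (3,1) (5,3) (1,4) (1,4) (3,4) (3,4)
{B/Hi/C, B/Mid/C} → row (3,1) (5,3) (3,1) (5,3) (3,0) (3,0) (3,4) (3,4)
{B/Hi/R, B/Mid/R} → row (3,1) (5,3) (3,1) (5,3) (1,6) (1,6) (3,4) (3,4)
{E/Hi/M} → row (8,2) (8,2) (8,2) (8,2) (1,4) (1,4) (3,4) (3,4)
{E/Hi/C} → row (8,2) (8,2) (8,2) (8,2) (3,0) (3,0) (3,4) (3,4)
{E/Hi/R} → row (8,2) (8,2) (8,2) (8,2) (1,6) (1,6) (3,4) (3,4)
{E/Mid/M} → row (5,1) (5,1) (5,1) (5,1) (1,4) (1,4) (3,4) (3,4)
{E/Mid/C} → row (5,1) (5,1) (5,1) (5,1) (3,0) (3,0) (3,4) (3,4)
{E/Mid/R} → row (5,1) (5,1) (5,1) (5,1) (1,6) (1,6) (3,4) (3,4)
That's 12 distinct rows out of 18 strategies.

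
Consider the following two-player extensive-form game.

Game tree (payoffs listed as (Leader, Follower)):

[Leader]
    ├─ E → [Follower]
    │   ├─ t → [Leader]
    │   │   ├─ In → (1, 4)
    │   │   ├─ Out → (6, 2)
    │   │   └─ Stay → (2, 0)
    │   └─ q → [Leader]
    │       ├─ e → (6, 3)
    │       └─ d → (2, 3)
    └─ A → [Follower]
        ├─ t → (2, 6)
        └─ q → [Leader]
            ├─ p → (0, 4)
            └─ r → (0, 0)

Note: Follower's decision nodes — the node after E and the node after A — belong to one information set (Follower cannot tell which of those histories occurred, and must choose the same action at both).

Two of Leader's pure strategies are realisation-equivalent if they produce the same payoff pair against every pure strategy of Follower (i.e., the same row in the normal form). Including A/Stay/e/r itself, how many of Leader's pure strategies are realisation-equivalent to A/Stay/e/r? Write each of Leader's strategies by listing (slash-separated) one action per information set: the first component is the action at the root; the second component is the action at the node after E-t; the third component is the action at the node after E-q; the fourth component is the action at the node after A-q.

Row for A/Stay/e/r (columns t, q): (2,6) (0,0).
Under A/Stay/e/r, Leader's choice at the node after E-t and at the node after E-q can never be reached regardless of what Follower does, so varying those choices leaves every outcome unchanged.
Holding the reachable choices fixed and varying the unreachable ones freely already gives 3 × 2 = 6 equivalent strategies.
No other strategy reproduces this row, so those 6 are the full class: A/In/e/r, A/In/d/r, A/Out/e/r, A/Out/d/r, A/Stay/e/r, A/Stay/d/r.

6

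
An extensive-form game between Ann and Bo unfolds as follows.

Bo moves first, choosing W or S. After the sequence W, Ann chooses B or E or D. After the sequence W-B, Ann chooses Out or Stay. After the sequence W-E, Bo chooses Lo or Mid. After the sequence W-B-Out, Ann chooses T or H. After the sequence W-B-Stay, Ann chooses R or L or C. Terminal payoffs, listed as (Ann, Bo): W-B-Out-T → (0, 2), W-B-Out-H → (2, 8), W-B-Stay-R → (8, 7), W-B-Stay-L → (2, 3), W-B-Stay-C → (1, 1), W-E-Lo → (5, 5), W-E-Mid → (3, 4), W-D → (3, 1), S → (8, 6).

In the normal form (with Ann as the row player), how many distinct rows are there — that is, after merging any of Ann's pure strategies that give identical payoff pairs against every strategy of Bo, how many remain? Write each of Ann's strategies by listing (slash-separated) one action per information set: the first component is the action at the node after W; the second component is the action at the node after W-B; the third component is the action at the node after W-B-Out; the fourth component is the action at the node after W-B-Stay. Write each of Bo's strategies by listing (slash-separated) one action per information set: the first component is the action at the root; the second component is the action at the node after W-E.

Ann has 36 pure strategies: B/Out/T/R, B/Out/T/L, B/Out/T/C, B/Out/H/R, B/Out/H/L, B/Out/H/C, B/Stay/T/R, B/Stay/T/L, B/Stay/T/C, B/Stay/H/R, B/Stay/H/L, B/Stay/H/C, E/Out/T/R, E/Out/T/L, E/Out/T/C, E/Out/H/R, E/Out/H/L, E/Out/H/C, E/Stay/T/R, E/Stay/T/L, E/Stay/T/C, E/Stay/H/R, E/Stay/H/L, E/Stay/H/C, D/Out/T/R, D/Out/T/L, D/Out/T/C, D/Out/H/R, D/Out/H/L, D/Out/H/C, D/Stay/T/R, D/Stay/T/L, D/Stay/T/C, D/Stay/H/R, D/Stay/H/L, D/Stay/H/C. Columns: W/Lo, W/Mid, S/Lo, S/Mid.
{B/Out/T/R, B/Out/T/L, B/Out/T/C} → row (0,2) (0,2) (8,6) (8,6)
{B/Out/H/R, B/Out/H/L, B/Out/H/C} → row (2,8) (2,8) (8,6) (8,6)
{B/Stay/T/R, B/Stay/H/R} → row (8,7) (8,7) (8,6) (8,6)
{B/Stay/T/L, B/Stay/H/L} → row (2,3) (2,3) (8,6) (8,6)
{B/Stay/T/C, B/Stay/H/C} → row (1,1) (1,1) (8,6) (8,6)
{E/Out/T/R, E/Out/T/L, E/Out/T/C, E/Out/H/R, E/Out/H/L, E/Out/H/C, E/Stay/T/R, E/Stay/T/L, E/Stay/T/C, E/Stay/H/R, E/Stay/H/L, E/Stay/H/C} → row (5,5) (3,4) (8,6) (8,6)
{D/Out/T/R, D/Out/T/L, D/Out/T/C, D/Out/H/R, D/Out/H/L, D/Out/H/C, D/Stay/T/R, D/Stay/T/L, D/Stay/T/C, D/Stay/H/R, D/Stay/H/L, D/Stay/H/C} → row (3,1) (3,1) (8,6) (8,6)
That's 7 distinct rows out of 36 strategies.

7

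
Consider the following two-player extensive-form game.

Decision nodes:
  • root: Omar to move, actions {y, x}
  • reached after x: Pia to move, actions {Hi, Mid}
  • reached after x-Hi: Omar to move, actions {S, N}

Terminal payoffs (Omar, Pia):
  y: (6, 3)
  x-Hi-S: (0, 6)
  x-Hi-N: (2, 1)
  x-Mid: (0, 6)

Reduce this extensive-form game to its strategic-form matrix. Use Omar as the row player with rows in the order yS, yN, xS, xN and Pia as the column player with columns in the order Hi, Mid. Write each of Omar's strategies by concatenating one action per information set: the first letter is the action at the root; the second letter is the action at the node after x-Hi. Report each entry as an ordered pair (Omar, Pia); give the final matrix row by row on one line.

           Hi      Mid
  yS    (6,3)    (6,3)
  yN    (6,3)    (6,3)
  xS    (0,6)    (0,6)
  xN    (2,1)    (0,6)

yS: (6,3) (6,3) | yN: (6,3) (6,3) | xS: (0,6) (0,6) | xN: (2,1) (0,6)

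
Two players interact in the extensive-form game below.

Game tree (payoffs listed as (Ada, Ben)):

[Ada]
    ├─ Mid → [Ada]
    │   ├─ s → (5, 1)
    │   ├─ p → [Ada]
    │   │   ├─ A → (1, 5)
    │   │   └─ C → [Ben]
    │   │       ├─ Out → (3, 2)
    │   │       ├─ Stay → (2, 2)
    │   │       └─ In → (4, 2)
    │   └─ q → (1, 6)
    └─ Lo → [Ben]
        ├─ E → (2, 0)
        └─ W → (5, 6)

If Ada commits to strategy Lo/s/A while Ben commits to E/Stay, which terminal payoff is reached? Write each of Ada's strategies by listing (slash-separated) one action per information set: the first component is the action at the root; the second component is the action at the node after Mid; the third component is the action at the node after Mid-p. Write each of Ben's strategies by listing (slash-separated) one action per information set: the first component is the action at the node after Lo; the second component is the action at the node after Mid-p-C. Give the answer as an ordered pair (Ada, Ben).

(2, 0)

Trace the play path from the root:
  Ada plays Lo
  Ben plays E at [Lo]
→ terminal payoff (2, 0).
(Ada's choice at the node after Mid is never reached on this path, so it doesn't affect the outcome.)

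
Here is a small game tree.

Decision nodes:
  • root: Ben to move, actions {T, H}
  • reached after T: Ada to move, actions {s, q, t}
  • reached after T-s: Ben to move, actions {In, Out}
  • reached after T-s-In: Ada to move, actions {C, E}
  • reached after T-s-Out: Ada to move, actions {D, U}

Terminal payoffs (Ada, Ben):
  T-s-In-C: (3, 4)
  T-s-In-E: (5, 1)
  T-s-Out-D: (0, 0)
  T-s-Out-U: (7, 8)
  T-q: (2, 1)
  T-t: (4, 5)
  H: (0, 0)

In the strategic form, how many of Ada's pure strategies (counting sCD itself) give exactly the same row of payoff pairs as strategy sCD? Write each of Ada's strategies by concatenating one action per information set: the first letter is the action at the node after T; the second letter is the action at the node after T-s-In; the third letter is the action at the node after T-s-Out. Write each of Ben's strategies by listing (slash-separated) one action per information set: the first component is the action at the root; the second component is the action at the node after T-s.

1

Row for sCD (columns T/In, T/Out, H/In, H/Out): (3,4) (0,0) (0,0) (0,0).
Every one of Ada's information sets is on the play path for some reply by Ben when Ada follows sCD.
Changing the action at any of them therefore changes at least one column, so only sCD itself gives this row.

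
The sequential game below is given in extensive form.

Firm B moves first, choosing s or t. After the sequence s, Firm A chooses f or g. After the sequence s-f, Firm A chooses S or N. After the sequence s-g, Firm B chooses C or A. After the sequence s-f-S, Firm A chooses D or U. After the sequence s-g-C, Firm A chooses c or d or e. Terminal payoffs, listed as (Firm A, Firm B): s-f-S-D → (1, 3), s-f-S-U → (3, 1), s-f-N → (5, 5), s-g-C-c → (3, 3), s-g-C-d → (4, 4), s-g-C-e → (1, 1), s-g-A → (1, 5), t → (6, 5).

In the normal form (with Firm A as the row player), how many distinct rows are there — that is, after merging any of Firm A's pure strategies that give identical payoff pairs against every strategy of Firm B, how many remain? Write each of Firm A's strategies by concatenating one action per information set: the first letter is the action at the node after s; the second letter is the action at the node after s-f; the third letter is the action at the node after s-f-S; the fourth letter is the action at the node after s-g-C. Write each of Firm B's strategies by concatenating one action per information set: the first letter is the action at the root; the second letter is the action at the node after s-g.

Firm A has 24 pure strategies: fSDc, fSDd, fSDe, fSUc, fSUd, fSUe, fNDc, fNDd, fNDe, fNUc, fNUd, fNUe, gSDc, gSDd, gSDe, gSUc, gSUd, gSUe, gNDc, gNDd, gNDe, gNUc, gNUd, gNUe. Columns: sC, sA, tC, tA.
{fSDc, fSDd, fSDe} → row (1,3) (1,3) (6,5) (6,5)
{fSUc, fSUd, fSUe} → row (3,1) (3,1) (6,5) (6,5)
{fNDc, fNDd, fNDe, fNUc, fNUd, fNUe} → row (5,5) (5,5) (6,5) (6,5)
{gSDc, gSUc, gNDc, gNUc} → row (3,3) (1,5) (6,5) (6,5)
{gSDd, gSUd, gNDd, gNUd} → row (4,4) (1,5) (6,5) (6,5)
{gSDe, gSUe, gNDe, gNUe} → row (1,1) (1,5) (6,5) (6,5)
That's 6 distinct rows out of 24 strategies.

6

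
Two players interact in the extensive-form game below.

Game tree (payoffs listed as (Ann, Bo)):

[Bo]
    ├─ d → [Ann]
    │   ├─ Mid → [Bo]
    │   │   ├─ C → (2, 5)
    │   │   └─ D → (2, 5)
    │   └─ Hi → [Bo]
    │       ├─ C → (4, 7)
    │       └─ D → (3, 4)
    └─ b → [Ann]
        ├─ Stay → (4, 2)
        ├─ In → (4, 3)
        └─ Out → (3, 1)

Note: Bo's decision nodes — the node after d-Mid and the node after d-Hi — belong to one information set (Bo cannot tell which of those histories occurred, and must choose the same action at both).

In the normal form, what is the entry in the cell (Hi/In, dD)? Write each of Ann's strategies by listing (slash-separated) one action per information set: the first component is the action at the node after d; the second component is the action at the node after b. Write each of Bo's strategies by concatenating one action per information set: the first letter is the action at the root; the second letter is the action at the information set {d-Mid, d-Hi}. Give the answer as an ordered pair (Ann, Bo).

Trace the play path from the root:
  Bo plays d
  Ann plays Hi at [d]
  Bo plays D at [d-Hi]
→ terminal payoff (3, 4).
(Ann's choice at the node after b is never reached on this path, so it doesn't affect the outcome.)

(3, 4)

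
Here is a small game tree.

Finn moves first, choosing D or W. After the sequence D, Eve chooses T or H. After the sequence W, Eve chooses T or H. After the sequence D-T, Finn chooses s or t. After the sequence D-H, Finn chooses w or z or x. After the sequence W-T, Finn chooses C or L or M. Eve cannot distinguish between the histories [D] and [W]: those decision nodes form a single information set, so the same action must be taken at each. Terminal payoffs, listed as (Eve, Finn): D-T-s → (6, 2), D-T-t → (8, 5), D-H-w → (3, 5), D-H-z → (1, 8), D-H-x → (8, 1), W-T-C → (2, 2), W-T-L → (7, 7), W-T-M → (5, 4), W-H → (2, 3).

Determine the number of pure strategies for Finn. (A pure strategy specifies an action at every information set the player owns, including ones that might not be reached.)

Finn owns the root with actions {D, W} — two choices.
Finn owns the node after D-T with actions {s, t} — two choices.
Finn owns the node after D-H with actions {w, z, x} — three choices.
Finn owns the node after W-T with actions {C, L, M} — three choices.
A pure strategy fixes one action at each information set independently, so the count is the product 2 × 2 × 3 × 3 = 36.

36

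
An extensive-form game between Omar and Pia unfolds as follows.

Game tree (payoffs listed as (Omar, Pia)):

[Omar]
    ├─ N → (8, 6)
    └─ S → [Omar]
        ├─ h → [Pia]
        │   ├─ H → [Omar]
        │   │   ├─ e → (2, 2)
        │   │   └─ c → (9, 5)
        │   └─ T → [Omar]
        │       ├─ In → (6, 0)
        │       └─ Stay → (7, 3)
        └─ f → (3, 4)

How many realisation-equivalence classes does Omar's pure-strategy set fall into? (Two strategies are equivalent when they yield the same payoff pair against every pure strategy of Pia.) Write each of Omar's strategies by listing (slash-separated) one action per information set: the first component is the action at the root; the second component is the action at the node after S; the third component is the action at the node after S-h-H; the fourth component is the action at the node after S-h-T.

Omar has 16 pure strategies: N/h/e/In, N/h/e/Stay, N/h/c/In, N/h/c/Stay, N/f/e/In, N/f/e/Stay, N/f/c/In, N/f/c/Stay, S/h/e/In, S/h/e/Stay, S/h/c/In, S/h/c/Stay, S/f/e/In, S/f/e/Stay, S/f/c/In, S/f/c/Stay. Columns: H, T.
{N/h/e/In, N/h/e/Stay, N/h/c/In, N/h/c/Stay, N/f/e/In, N/f/e/Stay, N/f/c/In, N/f/c/Stay} → row (8,6) (8,6)
{S/h/e/In} → row (2,2) (6,0)
{S/h/e/Stay} → row (2,2) (7,3)
{S/h/c/In} → row (9,5) (6,0)
{S/h/c/Stay} → row (9,5) (7,3)
{S/f/e/In, S/f/e/Stay, S/f/c/In, S/f/c/Stay} → row (3,4) (3,4)
That's 6 distinct rows out of 16 strategies.

6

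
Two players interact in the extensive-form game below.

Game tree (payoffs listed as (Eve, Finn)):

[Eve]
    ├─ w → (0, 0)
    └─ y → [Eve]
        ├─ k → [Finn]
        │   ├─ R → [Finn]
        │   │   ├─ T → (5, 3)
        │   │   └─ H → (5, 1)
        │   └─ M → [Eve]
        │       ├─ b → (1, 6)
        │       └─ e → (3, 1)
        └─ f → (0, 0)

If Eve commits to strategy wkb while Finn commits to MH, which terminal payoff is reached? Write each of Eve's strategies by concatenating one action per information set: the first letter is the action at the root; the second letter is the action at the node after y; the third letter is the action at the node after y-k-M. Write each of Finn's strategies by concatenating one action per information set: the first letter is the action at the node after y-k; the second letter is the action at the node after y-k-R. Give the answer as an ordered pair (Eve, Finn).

Trace the play path from the root:
  Eve plays w
→ terminal payoff (0, 0).
(Eve's choice at the node after y is never reached on this path, so it doesn't affect the outcome.)

(0, 0)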